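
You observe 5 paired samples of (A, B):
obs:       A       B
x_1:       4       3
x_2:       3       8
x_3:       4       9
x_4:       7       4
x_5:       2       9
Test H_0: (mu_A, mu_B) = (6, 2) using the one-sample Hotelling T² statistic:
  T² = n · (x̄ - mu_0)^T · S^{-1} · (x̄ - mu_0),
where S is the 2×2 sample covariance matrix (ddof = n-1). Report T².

Step 1 — sample mean vector:
  mean(A) = (4 + 3 + 4 + 7 + 2) / 5 = 20/5 = 4
  mean(B) = (3 + 8 + 9 + 4 + 9) / 5 = 33/5 = 6.6
  x̄ = (4, 6.6),  deviation x̄ - mu_0 = (4, 6.6) - (6, 2) = (-2, 4.6).

Step 2 — sample covariance matrix, S[i,j] = (1/(n-1)) · Σ_k (x_{k,i} - mean_i) · (x_{k,j} - mean_j), divisor n-1 = 4:
  S[A,A] = ((0)·(0) + (-1)·(-1) + (0)·(0) + (3)·(3) + (-2)·(-2)) / 4 = 14/4 = 3.5
  S[A,B] = ((0)·(-3.6) + (-1)·(1.4) + (0)·(2.4) + (3)·(-2.6) + (-2)·(2.4)) / 4 = -14/4 = -3.5
  S[B,B] = ((-3.6)·(-3.6) + (1.4)·(1.4) + (2.4)·(2.4) + (-2.6)·(-2.6) + (2.4)·(2.4)) / 4 = 33.2/4 = 8.3
  S = [[3.5, -3.5],
 [-3.5, 8.3]].

Step 3 — invert S. det(S) = 3.5·8.3 - (-3.5)² = 16.8.
  S^{-1} = (1/det) · [[d, -b], [-b, a]] = [[0.494, 0.2083],
 [0.2083, 0.2083]].

Step 4 — quadratic form (x̄ - mu_0)^T · S^{-1} · (x̄ - mu_0):
  S^{-1} · (x̄ - mu_0) = (-0.0298, 0.5417),
  (x̄ - mu_0)^T · [...] = (-2)·(-0.0298) + (4.6)·(0.5417) = 2.5512.

Step 5 — scale by n: T² = 5 · 2.5512 = 12.756.

T² ≈ 12.756


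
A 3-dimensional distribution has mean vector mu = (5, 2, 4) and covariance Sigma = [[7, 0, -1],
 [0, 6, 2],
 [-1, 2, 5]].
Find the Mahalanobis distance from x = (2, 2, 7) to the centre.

Step 1 — centre the observation: (x - mu) = (-3, 0, 3).

Step 2 — invert Sigma (cofactor / det for 3×3, or solve directly):
  Sigma^{-1} = [[0.1477, -0.0114, 0.0341],
 [-0.0114, 0.1932, -0.0795],
 [0.0341, -0.0795, 0.2386]].

Step 3 — form the quadratic (x - mu)^T · Sigma^{-1} · (x - mu):
  Sigma^{-1} · (x - mu) = (-0.3409, -0.2045, 0.6136).
  (x - mu)^T · [Sigma^{-1} · (x - mu)] = (-3)·(-0.3409) + (0)·(-0.2045) + (3)·(0.6136) = 2.8636.

Step 4 — take square root: d = √(2.8636) ≈ 1.6922.

d(x, mu) = √(2.8636) ≈ 1.6922


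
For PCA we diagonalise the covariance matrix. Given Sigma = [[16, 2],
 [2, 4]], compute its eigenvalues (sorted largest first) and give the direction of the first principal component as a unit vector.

Step 1 — characteristic polynomial of 2×2 Sigma:
  det(Sigma - λI) = λ² - trace · λ + det = 0.
  trace = 16 + 4 = 20, det = 16·4 - (2)² = 60.
Step 2 — discriminant:
  Δ = trace² - 4·det = 400 - 240 = 160.
Step 3 — eigenvalues:
  λ = (trace ± √Δ)/2 = (20 ± 12.6491)/2,
  λ_1 = 16.3246,  λ_2 = 3.6754.

Step 4 — unit eigenvector for λ_1: solve (Sigma - λ_1 I)v = 0. First row:
  (16 - 16.3246)·v_x + (2)·v_y = 0, i.e. (-0.3246)·v_x + (2)·v_y = 0,
  so v ∝ (b, λ_1 - a) = (2, 0.3246) = u.
  ||u|| = √((2)² + (0.3246)²) = √(4.1053) ≈ 2.0262,
  v_1 = u/||u|| ≈ (0.9871, 0.1602) (||v_1|| = 1).

λ_1 = 16.3246,  λ_2 = 3.6754;  v_1 ≈ (0.9871, 0.1602)


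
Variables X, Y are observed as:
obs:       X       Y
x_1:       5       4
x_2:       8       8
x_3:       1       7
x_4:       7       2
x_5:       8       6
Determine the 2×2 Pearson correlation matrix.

Step 1 — column means:
  mean(X) = (5 + 8 + 1 + 7 + 8) / 5 = 29/5 = 5.8
  mean(Y) = (4 + 8 + 7 + 2 + 6) / 5 = 27/5 = 5.4

Step 2 — sample variances and covariances s[i,j] = (1/(n-1)) · Σ_k (x_{k,i} - mean_i) · (x_{k,j} - mean_j), with n-1 = 4:
  s[X,X] = ((-0.8)·(-0.8) + (2.2)·(2.2) + (-4.8)·(-4.8) + (1.2)·(1.2) + (2.2)·(2.2)) / 4 = 34.8/4 = 8.7
  s[X,Y] = ((-0.8)·(-1.4) + (2.2)·(2.6) + (-4.8)·(1.6) + (1.2)·(-3.4) + (2.2)·(0.6)) / 4 = -3.6/4 = -0.9
  s[Y,Y] = ((-1.4)·(-1.4) + (2.6)·(2.6) + (1.6)·(1.6) + (-3.4)·(-3.4) + (0.6)·(0.6)) / 4 = 23.2/4 = 5.8
  Sample standard deviations s_i = √(s[i,i]):
  s(X) = √(8.7) = 2.9496
  s(Y) = √(5.8) = 2.4083

Step 3 — r_{ij} = s_{ij} / (s_i · s_j):
  r[X,X] = 1 (diagonal).
  r[X,Y] = -0.9 / (2.9496 · 2.4083) = -0.9 / 7.1035 = -0.1267
  r[Y,Y] = 1 (diagonal).

R is symmetric with unit diagonal. Assembling:

R = [[1, -0.1267],
 [-0.1267, 1]]


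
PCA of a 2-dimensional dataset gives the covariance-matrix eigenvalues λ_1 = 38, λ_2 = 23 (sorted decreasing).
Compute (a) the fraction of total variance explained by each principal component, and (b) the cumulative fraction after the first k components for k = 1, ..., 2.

Step 1 — total variance = trace(Sigma) = Σ λ_i = 38 + 23 = 61.

Step 2 — fraction explained by component i = λ_i / Σ λ:
  PC1: 38/61 = 0.623
  PC2: 23/61 = 0.377

Step 3 — cumulative fraction after k components = (λ_1 + ... + λ_k) / Σ λ:
  k = 1: 38/61 = 0.623
  k = 2: (38 + 23)/61 = 61/61 = 1

Summary (fraction, with percent):

explained: PC1 0.623 (62.3%), PC2 0.377 (37.7%);  cumulative: 0.623, 1


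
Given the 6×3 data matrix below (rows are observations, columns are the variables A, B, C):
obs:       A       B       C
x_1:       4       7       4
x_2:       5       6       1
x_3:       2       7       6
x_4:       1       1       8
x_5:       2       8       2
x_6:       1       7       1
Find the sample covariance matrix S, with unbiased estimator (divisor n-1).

Step 1 — column means:
  mean(A) = (4 + 5 + 2 + 1 + 2 + 1) / 6 = 15/6 = 2.5
  mean(B) = (7 + 6 + 7 + 1 + 8 + 7) / 6 = 36/6 = 6
  mean(C) = (4 + 1 + 6 + 8 + 2 + 1) / 6 = 22/6 = 3.6667

Step 2 — sample covariance S[i,j] = (1/(n-1)) · Σ_k (x_{k,i} - mean_i) · (x_{k,j} - mean_j), with n-1 = 5.
  S[A,A] = ((1.5)·(1.5) + (2.5)·(2.5) + (-0.5)·(-0.5) + (-1.5)·(-1.5) + (-0.5)·(-0.5) + (-1.5)·(-1.5)) / 5 = 13.5/5 = 2.7
  S[A,B] = ((1.5)·(1) + (2.5)·(0) + (-0.5)·(1) + (-1.5)·(-5) + (-0.5)·(2) + (-1.5)·(1)) / 5 = 6/5 = 1.2
  S[A,C] = ((1.5)·(0.3333) + (2.5)·(-2.6667) + (-0.5)·(2.3333) + (-1.5)·(4.3333) + (-0.5)·(-1.6667) + (-1.5)·(-2.6667)) / 5 = -9/5 = -1.8
  S[B,B] = ((1)·(1) + (0)·(0) + (1)·(1) + (-5)·(-5) + (2)·(2) + (1)·(1)) / 5 = 32/5 = 6.4
  S[B,C] = ((1)·(0.3333) + (0)·(-2.6667) + (1)·(2.3333) + (-5)·(4.3333) + (2)·(-1.6667) + (1)·(-2.6667)) / 5 = -25/5 = -5
  S[C,C] = ((0.3333)·(0.3333) + (-2.6667)·(-2.6667) + (2.3333)·(2.3333) + (4.3333)·(4.3333) + (-1.6667)·(-1.6667) + (-2.6667)·(-2.6667)) / 5 = 41.3333/5 = 8.2667

S is symmetric (S[j,i] = S[i,j]). Assembling:

S = [[2.7, 1.2, -1.8],
 [1.2, 6.4, -5],
 [-1.8, -5, 8.2667]]


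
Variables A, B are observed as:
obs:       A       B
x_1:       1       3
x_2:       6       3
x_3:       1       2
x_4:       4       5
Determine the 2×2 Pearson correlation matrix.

Step 1 — column means:
  mean(A) = (1 + 6 + 1 + 4) / 4 = 12/4 = 3
  mean(B) = (3 + 3 + 2 + 5) / 4 = 13/4 = 3.25

Step 2 — sample variances and covariances s[i,j] = (1/(n-1)) · Σ_k (x_{k,i} - mean_i) · (x_{k,j} - mean_j), with n-1 = 3:
  s[A,A] = ((-2)·(-2) + (3)·(3) + (-2)·(-2) + (1)·(1)) / 3 = 18/3 = 6
  s[A,B] = ((-2)·(-0.25) + (3)·(-0.25) + (-2)·(-1.25) + (1)·(1.75)) / 3 = 4/3 = 1.3333
  s[B,B] = ((-0.25)·(-0.25) + (-0.25)·(-0.25) + (-1.25)·(-1.25) + (1.75)·(1.75)) / 3 = 4.75/3 = 1.5833
  Sample standard deviations s_i = √(s[i,i]):
  s(A) = √(6) = 2.4495
  s(B) = √(1.5833) = 1.2583

Step 3 — r_{ij} = s_{ij} / (s_i · s_j):
  r[A,A] = 1 (diagonal).
  r[A,B] = 1.3333 / (2.4495 · 1.2583) = 1.3333 / 3.0822 = 0.4326
  r[B,B] = 1 (diagonal).

R is symmetric with unit diagonal. Assembling:

R = [[1, 0.4326],
 [0.4326, 1]]


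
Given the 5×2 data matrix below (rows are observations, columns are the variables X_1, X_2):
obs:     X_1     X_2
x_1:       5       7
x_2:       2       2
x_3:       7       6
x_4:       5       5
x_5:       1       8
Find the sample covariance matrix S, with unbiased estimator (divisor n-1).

Step 1 — column means:
  mean(X_1) = (5 + 2 + 7 + 5 + 1) / 5 = 20/5 = 4
  mean(X_2) = (7 + 2 + 6 + 5 + 8) / 5 = 28/5 = 5.6

Step 2 — sample covariance S[i,j] = (1/(n-1)) · Σ_k (x_{k,i} - mean_i) · (x_{k,j} - mean_j), with n-1 = 4.
  S[X_1,X_1] = ((1)·(1) + (-2)·(-2) + (3)·(3) + (1)·(1) + (-3)·(-3)) / 4 = 24/4 = 6
  S[X_1,X_2] = ((1)·(1.4) + (-2)·(-3.6) + (3)·(0.4) + (1)·(-0.6) + (-3)·(2.4)) / 4 = 2/4 = 0.5
  S[X_2,X_2] = ((1.4)·(1.4) + (-3.6)·(-3.6) + (0.4)·(0.4) + (-0.6)·(-0.6) + (2.4)·(2.4)) / 4 = 21.2/4 = 5.3

S is symmetric (S[j,i] = S[i,j]). Assembling:

S = [[6, 0.5],
 [0.5, 5.3]]


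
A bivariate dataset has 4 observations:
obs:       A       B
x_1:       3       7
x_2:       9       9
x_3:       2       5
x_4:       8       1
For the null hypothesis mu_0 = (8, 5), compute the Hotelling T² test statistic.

Step 1 — sample mean vector:
  mean(A) = (3 + 9 + 2 + 8) / 4 = 22/4 = 5.5
  mean(B) = (7 + 9 + 5 + 1) / 4 = 22/4 = 5.5
  x̄ = (5.5, 5.5),  deviation x̄ - mu_0 = (5.5, 5.5) - (8, 5) = (-2.5, 0.5).

Step 2 — sample covariance matrix, S[i,j] = (1/(n-1)) · Σ_k (x_{k,i} - mean_i) · (x_{k,j} - mean_j), divisor n-1 = 3:
  S[A,A] = ((-2.5)·(-2.5) + (3.5)·(3.5) + (-3.5)·(-3.5) + (2.5)·(2.5)) / 3 = 37/3 = 12.3333
  S[A,B] = ((-2.5)·(1.5) + (3.5)·(3.5) + (-3.5)·(-0.5) + (2.5)·(-4.5)) / 3 = -1/3 = -0.3333
  S[B,B] = ((1.5)·(1.5) + (3.5)·(3.5) + (-0.5)·(-0.5) + (-4.5)·(-4.5)) / 3 = 35/3 = 11.6667
  S = [[12.3333, -0.3333],
 [-0.3333, 11.6667]].

Step 3 — invert S. det(S) = 12.3333·11.6667 - (-0.3333)² = 143.7778.
  S^{-1} = (1/det) · [[d, -b], [-b, a]] = [[0.0811, 0.0023],
 [0.0023, 0.0858]].

Step 4 — quadratic form (x̄ - mu_0)^T · S^{-1} · (x̄ - mu_0):
  S^{-1} · (x̄ - mu_0) = (-0.2017, 0.0371),
  (x̄ - mu_0)^T · [...] = (-2.5)·(-0.2017) + (0.5)·(0.0371) = 0.5228.

Step 5 — scale by n: T² = 4 · 0.5228 = 2.0912.

T² ≈ 2.0912


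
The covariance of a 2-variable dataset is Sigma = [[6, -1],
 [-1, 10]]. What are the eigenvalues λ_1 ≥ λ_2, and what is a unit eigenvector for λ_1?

Step 1 — characteristic polynomial of 2×2 Sigma:
  det(Sigma - λI) = λ² - trace · λ + det = 0.
  trace = 6 + 10 = 16, det = 6·10 - (-1)² = 59.
Step 2 — discriminant:
  Δ = trace² - 4·det = 256 - 236 = 20.
Step 3 — eigenvalues:
  λ = (trace ± √Δ)/2 = (16 ± 4.4721)/2,
  λ_1 = 10.2361,  λ_2 = 5.7639.

Step 4 — unit eigenvector for λ_1: solve (Sigma - λ_1 I)v = 0. First row:
  (6 - 10.2361)·v_x + (-1)·v_y = 0, i.e. (-4.2361)·v_x + (-1)·v_y = 0,
  so v ∝ (b, λ_1 - a) = (-1, 4.2361); multiply by -1 so the first entry is positive: u = (1, -4.2361).
  ||u|| = √((1)² + (-4.2361)²) = √(18.9443) ≈ 4.3525,
  v_1 = u/||u|| ≈ (0.2298, -0.9732) (||v_1|| = 1).

λ_1 = 10.2361,  λ_2 = 5.7639;  v_1 ≈ (0.2298, -0.9732)


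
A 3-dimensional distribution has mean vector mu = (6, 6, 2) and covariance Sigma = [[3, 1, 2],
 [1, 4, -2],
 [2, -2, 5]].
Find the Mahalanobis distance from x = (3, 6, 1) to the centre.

Step 1 — centre the observation: (x - mu) = (-3, 0, -1).

Step 2 — invert Sigma (cofactor / det for 3×3, or solve directly):
  Sigma^{-1} = [[0.8421, -0.4737, -0.5263],
 [-0.4737, 0.5789, 0.4211],
 [-0.5263, 0.4211, 0.5789]].

Step 3 — form the quadratic (x - mu)^T · Sigma^{-1} · (x - mu):
  Sigma^{-1} · (x - mu) = (-2, 1, 1).
  (x - mu)^T · [Sigma^{-1} · (x - mu)] = (-3)·(-2) + (0)·(1) + (-1)·(1) = 5.

Step 4 — take square root: d = √(5) ≈ 2.2361.

d(x, mu) = √(5) ≈ 2.2361


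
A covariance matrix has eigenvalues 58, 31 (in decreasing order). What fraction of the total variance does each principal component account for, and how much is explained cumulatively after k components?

Step 1 — total variance = trace(Sigma) = Σ λ_i = 58 + 31 = 89.

Step 2 — fraction explained by component i = λ_i / Σ λ:
  PC1: 58/89 = 0.6517
  PC2: 31/89 = 0.3483

Step 3 — cumulative fraction after k components = (λ_1 + ... + λ_k) / Σ λ:
  k = 1: 58/89 = 0.6517
  k = 2: (58 + 31)/89 = 89/89 = 1

Summary (fraction, with percent):

explained: PC1 0.6517 (65.17%), PC2 0.3483 (34.83%);  cumulative: 0.6517, 1


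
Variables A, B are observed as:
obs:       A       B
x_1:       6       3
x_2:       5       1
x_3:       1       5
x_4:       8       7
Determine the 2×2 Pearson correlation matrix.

Step 1 — column means:
  mean(A) = (6 + 5 + 1 + 8) / 4 = 20/4 = 5
  mean(B) = (3 + 1 + 5 + 7) / 4 = 16/4 = 4

Step 2 — sample variances and covariances s[i,j] = (1/(n-1)) · Σ_k (x_{k,i} - mean_i) · (x_{k,j} - mean_j), with n-1 = 3:
  s[A,A] = ((1)·(1) + (0)·(0) + (-4)·(-4) + (3)·(3)) / 3 = 26/3 = 8.6667
  s[A,B] = ((1)·(-1) + (0)·(-3) + (-4)·(1) + (3)·(3)) / 3 = 4/3 = 1.3333
  s[B,B] = ((-1)·(-1) + (-3)·(-3) + (1)·(1) + (3)·(3)) / 3 = 20/3 = 6.6667
  Sample standard deviations s_i = √(s[i,i]):
  s(A) = √(8.6667) = 2.9439
  s(B) = √(6.6667) = 2.582

Step 3 — r_{ij} = s_{ij} / (s_i · s_j):
  r[A,A] = 1 (diagonal).
  r[A,B] = 1.3333 / (2.9439 · 2.582) = 1.3333 / 7.6012 = 0.1754
  r[B,B] = 1 (diagonal).

R is symmetric with unit diagonal. Assembling:

R = [[1, 0.1754],
 [0.1754, 1]]


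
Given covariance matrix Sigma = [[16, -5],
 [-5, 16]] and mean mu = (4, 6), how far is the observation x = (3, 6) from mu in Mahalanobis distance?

Step 1 — centre the observation: (x - mu) = (-1, 0).

Step 2 — invert Sigma. det(Sigma) = 16·16 - (-5)² = 231.
  Sigma^{-1} = (1/det) · [[d, -b], [-b, a]] = [[0.0693, 0.0216],
 [0.0216, 0.0693]].

Step 3 — form the quadratic (x - mu)^T · Sigma^{-1} · (x - mu):
  Sigma^{-1} · (x - mu) = (-0.0693, -0.0216).
  (x - mu)^T · [Sigma^{-1} · (x - mu)] = (-1)·(-0.0693) + (0)·(-0.0216) = 0.0693.

Step 4 — take square root: d = √(0.0693) ≈ 0.2632.

d(x, mu) = √(0.0693) ≈ 0.2632


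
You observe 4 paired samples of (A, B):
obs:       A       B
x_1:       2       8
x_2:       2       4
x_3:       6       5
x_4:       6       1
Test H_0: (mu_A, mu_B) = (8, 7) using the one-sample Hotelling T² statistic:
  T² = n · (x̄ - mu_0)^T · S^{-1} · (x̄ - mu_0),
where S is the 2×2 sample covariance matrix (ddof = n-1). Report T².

Step 1 — sample mean vector:
  mean(A) = (2 + 2 + 6 + 6) / 4 = 16/4 = 4
  mean(B) = (8 + 4 + 5 + 1) / 4 = 18/4 = 4.5
  x̄ = (4, 4.5),  deviation x̄ - mu_0 = (4, 4.5) - (8, 7) = (-4, -2.5).

Step 2 — sample covariance matrix, S[i,j] = (1/(n-1)) · Σ_k (x_{k,i} - mean_i) · (x_{k,j} - mean_j), divisor n-1 = 3:
  S[A,A] = ((-2)·(-2) + (-2)·(-2) + (2)·(2) + (2)·(2)) / 3 = 16/3 = 5.3333
  S[A,B] = ((-2)·(3.5) + (-2)·(-0.5) + (2)·(0.5) + (2)·(-3.5)) / 3 = -12/3 = -4
  S[B,B] = ((3.5)·(3.5) + (-0.5)·(-0.5) + (0.5)·(0.5) + (-3.5)·(-3.5)) / 3 = 25/3 = 8.3333
  S = [[5.3333, -4],
 [-4, 8.3333]].

Step 3 — invert S. det(S) = 5.3333·8.3333 - (-4)² = 28.4444.
  S^{-1} = (1/det) · [[d, -b], [-b, a]] = [[0.293, 0.1406],
 [0.1406, 0.1875]].

Step 4 — quadratic form (x̄ - mu_0)^T · S^{-1} · (x̄ - mu_0):
  S^{-1} · (x̄ - mu_0) = (-1.5234, -1.0313),
  (x̄ - mu_0)^T · [...] = (-4)·(-1.5234) + (-2.5)·(-1.0313) = 8.6719.

Step 5 — scale by n: T² = 4 · 8.6719 = 34.6875.

T² ≈ 34.6875


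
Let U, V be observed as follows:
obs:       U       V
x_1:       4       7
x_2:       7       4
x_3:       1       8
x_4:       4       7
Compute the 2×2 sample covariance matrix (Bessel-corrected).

Step 1 — column means:
  mean(U) = (4 + 7 + 1 + 4) / 4 = 16/4 = 4
  mean(V) = (7 + 4 + 8 + 7) / 4 = 26/4 = 6.5

Step 2 — sample covariance S[i,j] = (1/(n-1)) · Σ_k (x_{k,i} - mean_i) · (x_{k,j} - mean_j), with n-1 = 3.
  S[U,U] = ((0)·(0) + (3)·(3) + (-3)·(-3) + (0)·(0)) / 3 = 18/3 = 6
  S[U,V] = ((0)·(0.5) + (3)·(-2.5) + (-3)·(1.5) + (0)·(0.5)) / 3 = -12/3 = -4
  S[V,V] = ((0.5)·(0.5) + (-2.5)·(-2.5) + (1.5)·(1.5) + (0.5)·(0.5)) / 3 = 9/3 = 3

S is symmetric (S[j,i] = S[i,j]). Assembling:

S = [[6, -4],
 [-4, 3]]


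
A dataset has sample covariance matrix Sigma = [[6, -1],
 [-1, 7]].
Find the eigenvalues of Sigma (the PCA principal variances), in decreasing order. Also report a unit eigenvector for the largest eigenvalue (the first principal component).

Step 1 — characteristic polynomial of 2×2 Sigma:
  det(Sigma - λI) = λ² - trace · λ + det = 0.
  trace = 6 + 7 = 13, det = 6·7 - (-1)² = 41.
Step 2 — discriminant:
  Δ = trace² - 4·det = 169 - 164 = 5.
Step 3 — eigenvalues:
  λ = (trace ± √Δ)/2 = (13 ± 2.2361)/2,
  λ_1 = 7.618,  λ_2 = 5.382.

Step 4 — unit eigenvector for λ_1: solve (Sigma - λ_1 I)v = 0. First row:
  (6 - 7.618)·v_x + (-1)·v_y = 0, i.e. (-1.618)·v_x + (-1)·v_y = 0,
  so v ∝ (b, λ_1 - a) = (-1, 1.618); multiply by -1 so the first entry is positive: u = (1, -1.618).
  ||u|| = √((1)² + (-1.618)²) = √(3.618) ≈ 1.9021,
  v_1 = u/||u|| ≈ (0.5257, -0.8507) (||v_1|| = 1).

λ_1 = 7.618,  λ_2 = 5.382;  v_1 ≈ (0.5257, -0.8507)


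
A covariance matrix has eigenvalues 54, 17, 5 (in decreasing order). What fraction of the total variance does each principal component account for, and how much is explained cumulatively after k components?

Step 1 — total variance = trace(Sigma) = Σ λ_i = 54 + 17 + 5 = 76.

Step 2 — fraction explained by component i = λ_i / Σ λ:
  PC1: 54/76 = 0.7105
  PC2: 17/76 = 0.2237
  PC3: 5/76 = 0.0658

Step 3 — cumulative fraction after k components = (λ_1 + ... + λ_k) / Σ λ:
  k = 1: 54/76 = 0.7105
  k = 2: (54 + 17)/76 = 71/76 = 0.9342
  k = 3: (54 + 17 + 5)/76 = 76/76 = 1

Summary (fraction, with percent):

explained: PC1 0.7105 (71.05%), PC2 0.2237 (22.37%), PC3 0.0658 (6.58%);  cumulative: 0.7105, 0.9342, 1


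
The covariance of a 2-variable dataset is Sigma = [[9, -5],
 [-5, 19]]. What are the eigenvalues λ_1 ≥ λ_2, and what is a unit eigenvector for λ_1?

Step 1 — characteristic polynomial of 2×2 Sigma:
  det(Sigma - λI) = λ² - trace · λ + det = 0.
  trace = 9 + 19 = 28, det = 9·19 - (-5)² = 146.
Step 2 — discriminant:
  Δ = trace² - 4·det = 784 - 584 = 200.
Step 3 — eigenvalues:
  λ = (trace ± √Δ)/2 = (28 ± 14.1421)/2,
  λ_1 = 21.0711,  λ_2 = 6.9289.

Step 4 — unit eigenvector for λ_1: solve (Sigma - λ_1 I)v = 0. First row:
  (9 - 21.0711)·v_x + (-5)·v_y = 0, i.e. (-12.0711)·v_x + (-5)·v_y = 0,
  so v ∝ (b, λ_1 - a) = (-5, 12.0711); multiply by -1 so the first entry is positive: u = (5, -12.0711).
  ||u|| = √((5)² + (-12.0711)²) = √(170.7107) ≈ 13.0656,
  v_1 = u/||u|| ≈ (0.3827, -0.9239) (||v_1|| = 1).

λ_1 = 21.0711,  λ_2 = 6.9289;  v_1 ≈ (0.3827, -0.9239)


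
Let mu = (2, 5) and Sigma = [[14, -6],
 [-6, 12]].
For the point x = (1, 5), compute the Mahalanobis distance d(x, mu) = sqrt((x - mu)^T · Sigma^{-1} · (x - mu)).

Step 1 — centre the observation: (x - mu) = (-1, 0).

Step 2 — invert Sigma. det(Sigma) = 14·12 - (-6)² = 132.
  Sigma^{-1} = (1/det) · [[d, -b], [-b, a]] = [[0.0909, 0.0455],
 [0.0455, 0.1061]].

Step 3 — form the quadratic (x - mu)^T · Sigma^{-1} · (x - mu):
  Sigma^{-1} · (x - mu) = (-0.0909, -0.0455).
  (x - mu)^T · [Sigma^{-1} · (x - mu)] = (-1)·(-0.0909) + (0)·(-0.0455) = 0.0909.

Step 4 — take square root: d = √(0.0909) ≈ 0.3015.

d(x, mu) = √(0.0909) ≈ 0.3015


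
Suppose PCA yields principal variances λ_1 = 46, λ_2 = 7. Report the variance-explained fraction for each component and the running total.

Step 1 — total variance = trace(Sigma) = Σ λ_i = 46 + 7 = 53.

Step 2 — fraction explained by component i = λ_i / Σ λ:
  PC1: 46/53 = 0.8679
  PC2: 7/53 = 0.1321

Step 3 — cumulative fraction after k components = (λ_1 + ... + λ_k) / Σ λ:
  k = 1: 46/53 = 0.8679
  k = 2: (46 + 7)/53 = 53/53 = 1

Summary (fraction, with percent):

explained: PC1 0.8679 (86.79%), PC2 0.1321 (13.21%);  cumulative: 0.8679, 1


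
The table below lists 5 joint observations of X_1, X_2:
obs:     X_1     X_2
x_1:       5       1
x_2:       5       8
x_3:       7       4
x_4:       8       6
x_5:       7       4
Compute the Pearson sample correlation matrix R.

Step 1 — column means:
  mean(X_1) = (5 + 5 + 7 + 8 + 7) / 5 = 32/5 = 6.4
  mean(X_2) = (1 + 8 + 4 + 6 + 4) / 5 = 23/5 = 4.6

Step 2 — sample variances and covariances s[i,j] = (1/(n-1)) · Σ_k (x_{k,i} - mean_i) · (x_{k,j} - mean_j), with n-1 = 4:
  s[X_1,X_1] = ((-1.4)·(-1.4) + (-1.4)·(-1.4) + (0.6)·(0.6) + (1.6)·(1.6) + (0.6)·(0.6)) / 4 = 7.2/4 = 1.8
  s[X_1,X_2] = ((-1.4)·(-3.6) + (-1.4)·(3.4) + (0.6)·(-0.6) + (1.6)·(1.4) + (0.6)·(-0.6)) / 4 = 1.8/4 = 0.45
  s[X_2,X_2] = ((-3.6)·(-3.6) + (3.4)·(3.4) + (-0.6)·(-0.6) + (1.4)·(1.4) + (-0.6)·(-0.6)) / 4 = 27.2/4 = 6.8
  Sample standard deviations s_i = √(s[i,i]):
  s(X_1) = √(1.8) = 1.3416
  s(X_2) = √(6.8) = 2.6077

Step 3 — r_{ij} = s_{ij} / (s_i · s_j):
  r[X_1,X_1] = 1 (diagonal).
  r[X_1,X_2] = 0.45 / (1.3416 · 2.6077) = 0.45 / 3.4986 = 0.1286
  r[X_2,X_2] = 1 (diagonal).

R is symmetric with unit diagonal. Assembling:

R = [[1, 0.1286],
 [0.1286, 1]]


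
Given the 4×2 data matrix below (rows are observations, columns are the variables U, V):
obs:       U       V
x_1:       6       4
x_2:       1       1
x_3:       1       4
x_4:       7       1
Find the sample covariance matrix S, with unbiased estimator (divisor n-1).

Step 1 — column means:
  mean(U) = (6 + 1 + 1 + 7) / 4 = 15/4 = 3.75
  mean(V) = (4 + 1 + 4 + 1) / 4 = 10/4 = 2.5

Step 2 — sample covariance S[i,j] = (1/(n-1)) · Σ_k (x_{k,i} - mean_i) · (x_{k,j} - mean_j), with n-1 = 3.
  S[U,U] = ((2.25)·(2.25) + (-2.75)·(-2.75) + (-2.75)·(-2.75) + (3.25)·(3.25)) / 3 = 30.75/3 = 10.25
  S[U,V] = ((2.25)·(1.5) + (-2.75)·(-1.5) + (-2.75)·(1.5) + (3.25)·(-1.5)) / 3 = -1.5/3 = -0.5
  S[V,V] = ((1.5)·(1.5) + (-1.5)·(-1.5) + (1.5)·(1.5) + (-1.5)·(-1.5)) / 3 = 9/3 = 3

S is symmetric (S[j,i] = S[i,j]). Assembling:

S = [[10.25, -0.5],
 [-0.5, 3]]


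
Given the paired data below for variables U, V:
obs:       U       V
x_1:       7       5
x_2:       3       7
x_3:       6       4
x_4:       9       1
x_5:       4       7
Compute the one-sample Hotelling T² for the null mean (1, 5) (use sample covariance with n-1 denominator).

Step 1 — sample mean vector:
  mean(U) = (7 + 3 + 6 + 9 + 4) / 5 = 29/5 = 5.8
  mean(V) = (5 + 7 + 4 + 1 + 7) / 5 = 24/5 = 4.8
  x̄ = (5.8, 4.8),  deviation x̄ - mu_0 = (5.8, 4.8) - (1, 5) = (4.8, -0.2).

Step 2 — sample covariance matrix, S[i,j] = (1/(n-1)) · Σ_k (x_{k,i} - mean_i) · (x_{k,j} - mean_j), divisor n-1 = 4:
  S[U,U] = ((1.2)·(1.2) + (-2.8)·(-2.8) + (0.2)·(0.2) + (3.2)·(3.2) + (-1.8)·(-1.8)) / 4 = 22.8/4 = 5.7
  S[U,V] = ((1.2)·(0.2) + (-2.8)·(2.2) + (0.2)·(-0.8) + (3.2)·(-3.8) + (-1.8)·(2.2)) / 4 = -22.2/4 = -5.55
  S[V,V] = ((0.2)·(0.2) + (2.2)·(2.2) + (-0.8)·(-0.8) + (-3.8)·(-3.8) + (2.2)·(2.2)) / 4 = 24.8/4 = 6.2
  S = [[5.7, -5.55],
 [-5.55, 6.2]].

Step 3 — invert S. det(S) = 5.7·6.2 - (-5.55)² = 4.5375.
  S^{-1} = (1/det) · [[d, -b], [-b, a]] = [[1.3664, 1.2231],
 [1.2231, 1.2562]].

Step 4 — quadratic form (x̄ - mu_0)^T · S^{-1} · (x̄ - mu_0):
  S^{-1} · (x̄ - mu_0) = (6.314, 5.6198),
  (x̄ - mu_0)^T · [...] = (4.8)·(6.314) + (-0.2)·(5.6198) = 29.1835.

Step 5 — scale by n: T² = 5 · 29.1835 = 145.9174.

T² ≈ 145.9174


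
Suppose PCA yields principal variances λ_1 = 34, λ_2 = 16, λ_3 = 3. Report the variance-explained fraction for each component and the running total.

Step 1 — total variance = trace(Sigma) = Σ λ_i = 34 + 16 + 3 = 53.

Step 2 — fraction explained by component i = λ_i / Σ λ:
  PC1: 34/53 = 0.6415
  PC2: 16/53 = 0.3019
  PC3: 3/53 = 0.0566

Step 3 — cumulative fraction after k components = (λ_1 + ... + λ_k) / Σ λ:
  k = 1: 34/53 = 0.6415
  k = 2: (34 + 16)/53 = 50/53 = 0.9434
  k = 3: (34 + 16 + 3)/53 = 53/53 = 1

Summary (fraction, with percent):

explained: PC1 0.6415 (64.15%), PC2 0.3019 (30.19%), PC3 0.0566 (5.66%);  cumulative: 0.6415, 0.9434, 1


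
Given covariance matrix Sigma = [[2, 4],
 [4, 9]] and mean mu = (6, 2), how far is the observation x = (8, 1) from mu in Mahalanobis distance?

Step 1 — centre the observation: (x - mu) = (2, -1).

Step 2 — invert Sigma. det(Sigma) = 2·9 - (4)² = 2.
  Sigma^{-1} = (1/det) · [[d, -b], [-b, a]] = [[4.5, -2],
 [-2, 1]].

Step 3 — form the quadratic (x - mu)^T · Sigma^{-1} · (x - mu):
  Sigma^{-1} · (x - mu) = (11, -5).
  (x - mu)^T · [Sigma^{-1} · (x - mu)] = (2)·(11) + (-1)·(-5) = 27.

Step 4 — take square root: d = √(27) ≈ 5.1962.

d(x, mu) = √(27) ≈ 5.1962


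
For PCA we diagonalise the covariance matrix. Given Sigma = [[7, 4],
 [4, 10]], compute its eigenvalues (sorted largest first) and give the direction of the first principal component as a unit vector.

Step 1 — characteristic polynomial of 2×2 Sigma:
  det(Sigma - λI) = λ² - trace · λ + det = 0.
  trace = 7 + 10 = 17, det = 7·10 - (4)² = 54.
Step 2 — discriminant:
  Δ = trace² - 4·det = 289 - 216 = 73.
Step 3 — eigenvalues:
  λ = (trace ± √Δ)/2 = (17 ± 8.544)/2,
  λ_1 = 12.772,  λ_2 = 4.228.

Step 4 — unit eigenvector for λ_1: solve (Sigma - λ_1 I)v = 0. First row:
  (7 - 12.772)·v_x + (4)·v_y = 0, i.e. (-5.772)·v_x + (4)·v_y = 0,
  so v ∝ (b, λ_1 - a) = (4, 5.772) = u.
  ||u|| = √((4)² + (5.772)²) = √(49.316) ≈ 7.0225,
  v_1 = u/||u|| ≈ (0.5696, 0.8219) (||v_1|| = 1).

λ_1 = 12.772,  λ_2 = 4.228;  v_1 ≈ (0.5696, 0.8219)


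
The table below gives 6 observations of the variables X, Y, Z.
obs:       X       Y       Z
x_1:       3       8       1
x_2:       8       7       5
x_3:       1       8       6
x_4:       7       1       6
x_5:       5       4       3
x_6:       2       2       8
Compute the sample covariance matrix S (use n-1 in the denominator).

Step 1 — column means:
  mean(X) = (3 + 8 + 1 + 7 + 5 + 2) / 6 = 26/6 = 4.3333
  mean(Y) = (8 + 7 + 8 + 1 + 4 + 2) / 6 = 30/6 = 5
  mean(Z) = (1 + 5 + 6 + 6 + 3 + 8) / 6 = 29/6 = 4.8333

Step 2 — sample covariance S[i,j] = (1/(n-1)) · Σ_k (x_{k,i} - mean_i) · (x_{k,j} - mean_j), with n-1 = 5.
  S[X,X] = ((-1.3333)·(-1.3333) + (3.6667)·(3.6667) + (-3.3333)·(-3.3333) + (2.6667)·(2.6667) + (0.6667)·(0.6667) + (-2.3333)·(-2.3333)) / 5 = 39.3333/5 = 7.8667
  S[X,Y] = ((-1.3333)·(3) + (3.6667)·(2) + (-3.3333)·(3) + (2.6667)·(-4) + (0.6667)·(-1) + (-2.3333)·(-3)) / 5 = -11/5 = -2.2
  S[X,Z] = ((-1.3333)·(-3.8333) + (3.6667)·(0.1667) + (-3.3333)·(1.1667) + (2.6667)·(1.1667) + (0.6667)·(-1.8333) + (-2.3333)·(3.1667)) / 5 = -3.6667/5 = -0.7333
  S[Y,Y] = ((3)·(3) + (2)·(2) + (3)·(3) + (-4)·(-4) + (-1)·(-1) + (-3)·(-3)) / 5 = 48/5 = 9.6
  S[Y,Z] = ((3)·(-3.8333) + (2)·(0.1667) + (3)·(1.1667) + (-4)·(1.1667) + (-1)·(-1.8333) + (-3)·(3.1667)) / 5 = -20/5 = -4
  S[Z,Z] = ((-3.8333)·(-3.8333) + (0.1667)·(0.1667) + (1.1667)·(1.1667) + (1.1667)·(1.1667) + (-1.8333)·(-1.8333) + (3.1667)·(3.1667)) / 5 = 30.8333/5 = 6.1667

S is symmetric (S[j,i] = S[i,j]). Assembling:

S = [[7.8667, -2.2, -0.7333],
 [-2.2, 9.6, -4],
 [-0.7333, -4, 6.1667]]


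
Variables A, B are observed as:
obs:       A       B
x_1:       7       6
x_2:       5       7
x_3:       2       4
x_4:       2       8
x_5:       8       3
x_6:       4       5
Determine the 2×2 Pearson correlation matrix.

Step 1 — column means:
  mean(A) = (7 + 5 + 2 + 2 + 8 + 4) / 6 = 28/6 = 4.6667
  mean(B) = (6 + 7 + 4 + 8 + 3 + 5) / 6 = 33/6 = 5.5

Step 2 — sample variances and covariances s[i,j] = (1/(n-1)) · Σ_k (x_{k,i} - mean_i) · (x_{k,j} - mean_j), with n-1 = 5:
  s[A,A] = ((2.3333)·(2.3333) + (0.3333)·(0.3333) + (-2.6667)·(-2.6667) + (-2.6667)·(-2.6667) + (3.3333)·(3.3333) + (-0.6667)·(-0.6667)) / 5 = 31.3333/5 = 6.2667
  s[A,B] = ((2.3333)·(0.5) + (0.3333)·(1.5) + (-2.6667)·(-1.5) + (-2.6667)·(2.5) + (3.3333)·(-2.5) + (-0.6667)·(-0.5)) / 5 = -9/5 = -1.8
  s[B,B] = ((0.5)·(0.5) + (1.5)·(1.5) + (-1.5)·(-1.5) + (2.5)·(2.5) + (-2.5)·(-2.5) + (-0.5)·(-0.5)) / 5 = 17.5/5 = 3.5
  Sample standard deviations s_i = √(s[i,i]):
  s(A) = √(6.2667) = 2.5033
  s(B) = √(3.5) = 1.8708

Step 3 — r_{ij} = s_{ij} / (s_i · s_j):
  r[A,A] = 1 (diagonal).
  r[A,B] = -1.8 / (2.5033 · 1.8708) = -1.8 / 4.6833 = -0.3843
  r[B,B] = 1 (diagonal).

R is symmetric with unit diagonal. Assembling:

R = [[1, -0.3843],
 [-0.3843, 1]]


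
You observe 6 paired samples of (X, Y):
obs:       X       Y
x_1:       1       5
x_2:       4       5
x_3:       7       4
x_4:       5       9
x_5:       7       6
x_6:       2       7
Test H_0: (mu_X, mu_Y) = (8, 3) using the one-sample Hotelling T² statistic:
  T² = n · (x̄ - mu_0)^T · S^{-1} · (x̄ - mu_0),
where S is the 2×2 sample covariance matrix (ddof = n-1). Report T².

Step 1 — sample mean vector:
  mean(X) = (1 + 4 + 7 + 5 + 7 + 2) / 6 = 26/6 = 4.3333
  mean(Y) = (5 + 5 + 4 + 9 + 6 + 7) / 6 = 36/6 = 6
  x̄ = (4.3333, 6),  deviation x̄ - mu_0 = (4.3333, 6) - (8, 3) = (-3.6667, 3).

Step 2 — sample covariance matrix, S[i,j] = (1/(n-1)) · Σ_k (x_{k,i} - mean_i) · (x_{k,j} - mean_j), divisor n-1 = 5:
  S[X,X] = ((-3.3333)·(-3.3333) + (-0.3333)·(-0.3333) + (2.6667)·(2.6667) + (0.6667)·(0.6667) + (2.6667)·(2.6667) + (-2.3333)·(-2.3333)) / 5 = 31.3333/5 = 6.2667
  S[X,Y] = ((-3.3333)·(-1) + (-0.3333)·(-1) + (2.6667)·(-2) + (0.6667)·(3) + (2.6667)·(0) + (-2.3333)·(1)) / 5 = -2/5 = -0.4
  S[Y,Y] = ((-1)·(-1) + (-1)·(-1) + (-2)·(-2) + (3)·(3) + (0)·(0) + (1)·(1)) / 5 = 16/5 = 3.2
  S = [[6.2667, -0.4],
 [-0.4, 3.2]].

Step 3 — invert S. det(S) = 6.2667·3.2 - (-0.4)² = 19.8933.
  S^{-1} = (1/det) · [[d, -b], [-b, a]] = [[0.1609, 0.0201],
 [0.0201, 0.315]].

Step 4 — quadratic form (x̄ - mu_0)^T · S^{-1} · (x̄ - mu_0):
  S^{-1} · (x̄ - mu_0) = (-0.5295, 0.8713),
  (x̄ - mu_0)^T · [...] = (-3.6667)·(-0.5295) + (3)·(0.8713) = 4.5554.

Step 5 — scale by n: T² = 6 · 4.5554 = 27.3324.

T² ≈ 27.3324


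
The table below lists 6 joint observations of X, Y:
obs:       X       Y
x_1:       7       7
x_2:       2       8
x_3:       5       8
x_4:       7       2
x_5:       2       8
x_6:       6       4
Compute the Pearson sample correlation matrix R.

Step 1 — column means:
  mean(X) = (7 + 2 + 5 + 7 + 2 + 6) / 6 = 29/6 = 4.8333
  mean(Y) = (7 + 8 + 8 + 2 + 8 + 4) / 6 = 37/6 = 6.1667

Step 2 — sample variances and covariances s[i,j] = (1/(n-1)) · Σ_k (x_{k,i} - mean_i) · (x_{k,j} - mean_j), with n-1 = 5:
  s[X,X] = ((2.1667)·(2.1667) + (-2.8333)·(-2.8333) + (0.1667)·(0.1667) + (2.1667)·(2.1667) + (-2.8333)·(-2.8333) + (1.1667)·(1.1667)) / 5 = 26.8333/5 = 5.3667
  s[X,Y] = ((2.1667)·(0.8333) + (-2.8333)·(1.8333) + (0.1667)·(1.8333) + (2.1667)·(-4.1667) + (-2.8333)·(1.8333) + (1.1667)·(-2.1667)) / 5 = -19.8333/5 = -3.9667
  s[Y,Y] = ((0.8333)·(0.8333) + (1.8333)·(1.8333) + (1.8333)·(1.8333) + (-4.1667)·(-4.1667) + (1.8333)·(1.8333) + (-2.1667)·(-2.1667)) / 5 = 32.8333/5 = 6.5667
  Sample standard deviations s_i = √(s[i,i]):
  s(X) = √(5.3667) = 2.3166
  s(Y) = √(6.5667) = 2.5626

Step 3 — r_{ij} = s_{ij} / (s_i · s_j):
  r[X,X] = 1 (diagonal).
  r[X,Y] = -3.9667 / (2.3166 · 2.5626) = -3.9667 / 5.9364 = -0.6682
  r[Y,Y] = 1 (diagonal).

R is symmetric with unit diagonal. Assembling:

R = [[1, -0.6682],
 [-0.6682, 1]]


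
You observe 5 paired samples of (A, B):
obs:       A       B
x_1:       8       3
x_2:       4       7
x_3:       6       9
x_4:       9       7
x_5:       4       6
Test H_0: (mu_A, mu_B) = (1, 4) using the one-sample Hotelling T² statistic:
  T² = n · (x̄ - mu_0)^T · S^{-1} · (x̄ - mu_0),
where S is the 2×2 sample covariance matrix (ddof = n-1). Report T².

Step 1 — sample mean vector:
  mean(A) = (8 + 4 + 6 + 9 + 4) / 5 = 31/5 = 6.2
  mean(B) = (3 + 7 + 9 + 7 + 6) / 5 = 32/5 = 6.4
  x̄ = (6.2, 6.4),  deviation x̄ - mu_0 = (6.2, 6.4) - (1, 4) = (5.2, 2.4).

Step 2 — sample covariance matrix, S[i,j] = (1/(n-1)) · Σ_k (x_{k,i} - mean_i) · (x_{k,j} - mean_j), divisor n-1 = 4:
  S[A,A] = ((1.8)·(1.8) + (-2.2)·(-2.2) + (-0.2)·(-0.2) + (2.8)·(2.8) + (-2.2)·(-2.2)) / 4 = 20.8/4 = 5.2
  S[A,B] = ((1.8)·(-3.4) + (-2.2)·(0.6) + (-0.2)·(2.6) + (2.8)·(0.6) + (-2.2)·(-0.4)) / 4 = -5.4/4 = -1.35
  S[B,B] = ((-3.4)·(-3.4) + (0.6)·(0.6) + (2.6)·(2.6) + (0.6)·(0.6) + (-0.4)·(-0.4)) / 4 = 19.2/4 = 4.8
  S = [[5.2, -1.35],
 [-1.35, 4.8]].

Step 3 — invert S. det(S) = 5.2·4.8 - (-1.35)² = 23.1375.
  S^{-1} = (1/det) · [[d, -b], [-b, a]] = [[0.2075, 0.0583],
 [0.0583, 0.2247]].

Step 4 — quadratic form (x̄ - mu_0)^T · S^{-1} · (x̄ - mu_0):
  S^{-1} · (x̄ - mu_0) = (1.2188, 0.8428),
  (x̄ - mu_0)^T · [...] = (5.2)·(1.2188) + (2.4)·(0.8428) = 8.3605.

Step 5 — scale by n: T² = 5 · 8.3605 = 41.8023.

T² ≈ 41.8023


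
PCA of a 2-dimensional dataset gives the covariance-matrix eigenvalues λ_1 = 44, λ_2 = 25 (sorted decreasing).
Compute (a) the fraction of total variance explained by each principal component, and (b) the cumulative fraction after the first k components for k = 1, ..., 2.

Step 1 — total variance = trace(Sigma) = Σ λ_i = 44 + 25 = 69.

Step 2 — fraction explained by component i = λ_i / Σ λ:
  PC1: 44/69 = 0.6377
  PC2: 25/69 = 0.3623

Step 3 — cumulative fraction after k components = (λ_1 + ... + λ_k) / Σ λ:
  k = 1: 44/69 = 0.6377
  k = 2: (44 + 25)/69 = 69/69 = 1

Summary (fraction, with percent):

explained: PC1 0.6377 (63.77%), PC2 0.3623 (36.23%);  cumulative: 0.6377, 1


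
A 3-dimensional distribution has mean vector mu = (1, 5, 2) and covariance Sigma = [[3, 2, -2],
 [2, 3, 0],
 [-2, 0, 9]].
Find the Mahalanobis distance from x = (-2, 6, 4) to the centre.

Step 1 — centre the observation: (x - mu) = (-3, 1, 2).

Step 2 — invert Sigma (cofactor / det for 3×3, or solve directly):
  Sigma^{-1} = [[0.8182, -0.5455, 0.1818],
 [-0.5455, 0.697, -0.1212],
 [0.1818, -0.1212, 0.1515]].

Step 3 — form the quadratic (x - mu)^T · Sigma^{-1} · (x - mu):
  Sigma^{-1} · (x - mu) = (-2.6364, 2.0909, -0.3636).
  (x - mu)^T · [Sigma^{-1} · (x - mu)] = (-3)·(-2.6364) + (1)·(2.0909) + (2)·(-0.3636) = 9.2727.

Step 4 — take square root: d = √(9.2727) ≈ 3.0451.

d(x, mu) = √(9.2727) ≈ 3.0451


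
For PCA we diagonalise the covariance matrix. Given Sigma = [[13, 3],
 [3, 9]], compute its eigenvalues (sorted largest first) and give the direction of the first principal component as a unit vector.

Step 1 — characteristic polynomial of 2×2 Sigma:
  det(Sigma - λI) = λ² - trace · λ + det = 0.
  trace = 13 + 9 = 22, det = 13·9 - (3)² = 108.
Step 2 — discriminant:
  Δ = trace² - 4·det = 484 - 432 = 52.
Step 3 — eigenvalues:
  λ = (trace ± √Δ)/2 = (22 ± 7.2111)/2,
  λ_1 = 14.6056,  λ_2 = 7.3944.

Step 4 — unit eigenvector for λ_1: solve (Sigma - λ_1 I)v = 0. First row:
  (13 - 14.6056)·v_x + (3)·v_y = 0, i.e. (-1.6056)·v_x + (3)·v_y = 0,
  so v ∝ (b, λ_1 - a) = (3, 1.6056) = u.
  ||u|| = √((3)² + (1.6056)²) = √(11.5778) ≈ 3.4026,
  v_1 = u/||u|| ≈ (0.8817, 0.4719) (||v_1|| = 1).

λ_1 = 14.6056,  λ_2 = 7.3944;  v_1 ≈ (0.8817, 0.4719)


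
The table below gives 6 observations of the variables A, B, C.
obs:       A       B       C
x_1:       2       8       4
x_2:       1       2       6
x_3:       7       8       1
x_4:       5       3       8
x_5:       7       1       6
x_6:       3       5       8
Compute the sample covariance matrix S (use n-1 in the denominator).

Step 1 — column means:
  mean(A) = (2 + 1 + 7 + 5 + 7 + 3) / 6 = 25/6 = 4.1667
  mean(B) = (8 + 2 + 8 + 3 + 1 + 5) / 6 = 27/6 = 4.5
  mean(C) = (4 + 6 + 1 + 8 + 6 + 8) / 6 = 33/6 = 5.5

Step 2 — sample covariance S[i,j] = (1/(n-1)) · Σ_k (x_{k,i} - mean_i) · (x_{k,j} - mean_j), with n-1 = 5.
  S[A,A] = ((-2.1667)·(-2.1667) + (-3.1667)·(-3.1667) + (2.8333)·(2.8333) + (0.8333)·(0.8333) + (2.8333)·(2.8333) + (-1.1667)·(-1.1667)) / 5 = 32.8333/5 = 6.5667
  S[A,B] = ((-2.1667)·(3.5) + (-3.1667)·(-2.5) + (2.8333)·(3.5) + (0.8333)·(-1.5) + (2.8333)·(-3.5) + (-1.1667)·(0.5)) / 5 = -1.5/5 = -0.3
  S[A,C] = ((-2.1667)·(-1.5) + (-3.1667)·(0.5) + (2.8333)·(-4.5) + (0.8333)·(2.5) + (2.8333)·(0.5) + (-1.1667)·(2.5)) / 5 = -10.5/5 = -2.1
  S[B,B] = ((3.5)·(3.5) + (-2.5)·(-2.5) + (3.5)·(3.5) + (-1.5)·(-1.5) + (-3.5)·(-3.5) + (0.5)·(0.5)) / 5 = 45.5/5 = 9.1
  S[B,C] = ((3.5)·(-1.5) + (-2.5)·(0.5) + (3.5)·(-4.5) + (-1.5)·(2.5) + (-3.5)·(0.5) + (0.5)·(2.5)) / 5 = -26.5/5 = -5.3
  S[C,C] = ((-1.5)·(-1.5) + (0.5)·(0.5) + (-4.5)·(-4.5) + (2.5)·(2.5) + (0.5)·(0.5) + (2.5)·(2.5)) / 5 = 35.5/5 = 7.1

S is symmetric (S[j,i] = S[i,j]). Assembling:

S = [[6.5667, -0.3, -2.1],
 [-0.3, 9.1, -5.3],
 [-2.1, -5.3, 7.1]]


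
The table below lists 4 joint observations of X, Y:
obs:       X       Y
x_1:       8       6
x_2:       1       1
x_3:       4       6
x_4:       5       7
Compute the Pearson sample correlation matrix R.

Step 1 — column means:
  mean(X) = (8 + 1 + 4 + 5) / 4 = 18/4 = 4.5
  mean(Y) = (6 + 1 + 6 + 7) / 4 = 20/4 = 5

Step 2 — sample variances and covariances s[i,j] = (1/(n-1)) · Σ_k (x_{k,i} - mean_i) · (x_{k,j} - mean_j), with n-1 = 3:
  s[X,X] = ((3.5)·(3.5) + (-3.5)·(-3.5) + (-0.5)·(-0.5) + (0.5)·(0.5)) / 3 = 25/3 = 8.3333
  s[X,Y] = ((3.5)·(1) + (-3.5)·(-4) + (-0.5)·(1) + (0.5)·(2)) / 3 = 18/3 = 6
  s[Y,Y] = ((1)·(1) + (-4)·(-4) + (1)·(1) + (2)·(2)) / 3 = 22/3 = 7.3333
  Sample standard deviations s_i = √(s[i,i]):
  s(X) = √(8.3333) = 2.8868
  s(Y) = √(7.3333) = 2.708

Step 3 — r_{ij} = s_{ij} / (s_i · s_j):
  r[X,X] = 1 (diagonal).
  r[X,Y] = 6 / (2.8868 · 2.708) = 6 / 7.8174 = 0.7675
  r[Y,Y] = 1 (diagonal).

R is symmetric with unit diagonal. Assembling:

R = [[1, 0.7675],
 [0.7675, 1]]


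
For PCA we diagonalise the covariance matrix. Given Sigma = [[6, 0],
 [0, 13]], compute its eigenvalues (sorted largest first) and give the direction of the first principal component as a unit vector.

Step 1 — characteristic polynomial of 2×2 Sigma:
  det(Sigma - λI) = λ² - trace · λ + det = 0.
  trace = 6 + 13 = 19, det = 6·13 - (0)² = 78.
Step 2 — discriminant:
  Δ = trace² - 4·det = 361 - 312 = 49.
Step 3 — eigenvalues:
  λ = (trace ± √Δ)/2 = (19 ± 7)/2,
  λ_1 = 13,  λ_2 = 6.

Step 4 — unit eigenvector for λ_1: Sigma is diagonal, so its eigenvectors are the coordinate axes. λ_1 = 13 is the diagonal entry on the second coordinate axis, hence
  v_1 = (0, 1) (||v_1|| = 1).

λ_1 = 13,  λ_2 = 6;  v_1 ≈ (0, 1)


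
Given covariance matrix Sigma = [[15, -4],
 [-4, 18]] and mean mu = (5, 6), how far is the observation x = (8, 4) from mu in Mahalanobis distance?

Step 1 — centre the observation: (x - mu) = (3, -2).

Step 2 — invert Sigma. det(Sigma) = 15·18 - (-4)² = 254.
  Sigma^{-1} = (1/det) · [[d, -b], [-b, a]] = [[0.0709, 0.0157],
 [0.0157, 0.0591]].

Step 3 — form the quadratic (x - mu)^T · Sigma^{-1} · (x - mu):
  Sigma^{-1} · (x - mu) = (0.1811, -0.0709).
  (x - mu)^T · [Sigma^{-1} · (x - mu)] = (3)·(0.1811) + (-2)·(-0.0709) = 0.685.

Step 4 — take square root: d = √(0.685) ≈ 0.8277.

d(x, mu) = √(0.685) ≈ 0.8277


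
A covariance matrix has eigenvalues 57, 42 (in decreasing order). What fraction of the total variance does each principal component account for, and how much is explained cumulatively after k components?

Step 1 — total variance = trace(Sigma) = Σ λ_i = 57 + 42 = 99.

Step 2 — fraction explained by component i = λ_i / Σ λ:
  PC1: 57/99 = 0.5758
  PC2: 42/99 = 0.4242

Step 3 — cumulative fraction after k components = (λ_1 + ... + λ_k) / Σ λ:
  k = 1: 57/99 = 0.5758
  k = 2: (57 + 42)/99 = 99/99 = 1

Summary (fraction, with percent):

explained: PC1 0.5758 (57.58%), PC2 0.4242 (42.42%);  cumulative: 0.5758, 1


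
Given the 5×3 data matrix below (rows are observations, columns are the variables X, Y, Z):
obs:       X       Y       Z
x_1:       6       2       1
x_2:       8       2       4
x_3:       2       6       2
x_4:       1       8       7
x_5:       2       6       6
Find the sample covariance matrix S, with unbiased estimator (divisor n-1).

Step 1 — column means:
  mean(X) = (6 + 8 + 2 + 1 + 2) / 5 = 19/5 = 3.8
  mean(Y) = (2 + 2 + 6 + 8 + 6) / 5 = 24/5 = 4.8
  mean(Z) = (1 + 4 + 2 + 7 + 6) / 5 = 20/5 = 4

Step 2 — sample covariance S[i,j] = (1/(n-1)) · Σ_k (x_{k,i} - mean_i) · (x_{k,j} - mean_j), with n-1 = 4.
  S[X,X] = ((2.2)·(2.2) + (4.2)·(4.2) + (-1.8)·(-1.8) + (-2.8)·(-2.8) + (-1.8)·(-1.8)) / 4 = 36.8/4 = 9.2
  S[X,Y] = ((2.2)·(-2.8) + (4.2)·(-2.8) + (-1.8)·(1.2) + (-2.8)·(3.2) + (-1.8)·(1.2)) / 4 = -31.2/4 = -7.8
  S[X,Z] = ((2.2)·(-3) + (4.2)·(0) + (-1.8)·(-2) + (-2.8)·(3) + (-1.8)·(2)) / 4 = -15/4 = -3.75
  S[Y,Y] = ((-2.8)·(-2.8) + (-2.8)·(-2.8) + (1.2)·(1.2) + (3.2)·(3.2) + (1.2)·(1.2)) / 4 = 28.8/4 = 7.2
  S[Y,Z] = ((-2.8)·(-3) + (-2.8)·(0) + (1.2)·(-2) + (3.2)·(3) + (1.2)·(2)) / 4 = 18/4 = 4.5
  S[Z,Z] = ((-3)·(-3) + (0)·(0) + (-2)·(-2) + (3)·(3) + (2)·(2)) / 4 = 26/4 = 6.5

S is symmetric (S[j,i] = S[i,j]). Assembling:

S = [[9.2, -7.8, -3.75],
 [-7.8, 7.2, 4.5],
 [-3.75, 4.5, 6.5]]
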